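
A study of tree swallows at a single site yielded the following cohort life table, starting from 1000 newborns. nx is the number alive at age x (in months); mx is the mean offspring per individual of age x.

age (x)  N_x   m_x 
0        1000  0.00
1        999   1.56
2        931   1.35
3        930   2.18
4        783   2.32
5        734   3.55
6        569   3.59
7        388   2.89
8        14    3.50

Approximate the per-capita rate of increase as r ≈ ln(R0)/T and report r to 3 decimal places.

lx = nx/n0 = nx/1000: 1, 0.999, 0.931, 0.93, 0.783, 0.734, 0.569, 0.388, 0.014
R0 = Σ lx·mx = 0 + 1.55844 + 1.25685 + 2.0274 + 1.81656 + 2.6057 + 2.04271 + 1.12132 + 0.049 = 12.47798
Σ x·lx·mx = 50.94658; T = 50.94658/12.47798 = 4.08292…
r ≈ ln(R0)/T = ln(12.47798)/4.08292… = 0.61818… → 0.618

0.618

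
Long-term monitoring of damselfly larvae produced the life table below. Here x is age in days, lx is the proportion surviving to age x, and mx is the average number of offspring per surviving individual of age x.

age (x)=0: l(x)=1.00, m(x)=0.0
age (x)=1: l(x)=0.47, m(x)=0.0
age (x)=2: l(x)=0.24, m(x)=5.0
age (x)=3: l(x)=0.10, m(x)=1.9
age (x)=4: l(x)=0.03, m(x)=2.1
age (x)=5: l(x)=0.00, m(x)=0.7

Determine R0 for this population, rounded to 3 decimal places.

lx·mx by age: 0, 0, 1.2, 0.19, 0.063, 0
R0 = Σ lx·mx = 1.453 → 1.453

1.453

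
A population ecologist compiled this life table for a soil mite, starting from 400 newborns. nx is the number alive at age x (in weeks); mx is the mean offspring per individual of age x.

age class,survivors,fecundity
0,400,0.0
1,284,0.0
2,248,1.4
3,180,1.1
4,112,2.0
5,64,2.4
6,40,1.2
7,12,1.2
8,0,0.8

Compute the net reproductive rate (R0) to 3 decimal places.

lx = nx/n0 = nx/400: 1, 0.71, 0.62, 0.45, 0.28, 0.16, 0.1, 0.03, 0
lx·mx by age: 0, 0, 0.868, 0.495, 0.56, 0.384, 0.12, 0.036, 0
R0 = Σ lx·mx = 2.463 → 2.463

2.463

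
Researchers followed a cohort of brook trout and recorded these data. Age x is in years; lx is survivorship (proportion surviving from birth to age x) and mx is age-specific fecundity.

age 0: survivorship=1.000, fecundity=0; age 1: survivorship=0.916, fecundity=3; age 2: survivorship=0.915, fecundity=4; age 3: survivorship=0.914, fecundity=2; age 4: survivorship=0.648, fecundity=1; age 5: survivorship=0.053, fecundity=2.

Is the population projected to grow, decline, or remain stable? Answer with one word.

growing

R0 = Σ lx·mx = 0 + 2.748 + 3.66 + 1.828 + 0.648 + 0.106 = 8.99
R0 > 1, so the population is growing.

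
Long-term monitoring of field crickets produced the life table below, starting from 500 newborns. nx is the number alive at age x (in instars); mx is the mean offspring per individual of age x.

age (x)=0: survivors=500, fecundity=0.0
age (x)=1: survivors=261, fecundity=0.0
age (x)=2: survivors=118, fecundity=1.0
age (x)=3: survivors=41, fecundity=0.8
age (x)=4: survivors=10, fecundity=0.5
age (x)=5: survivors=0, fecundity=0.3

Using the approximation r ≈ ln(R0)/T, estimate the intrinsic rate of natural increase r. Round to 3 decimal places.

lx = nx/n0 = nx/500: 1, 0.522, 0.236, 0.082, 0.02, 0
R0 = Σ lx·mx = 0 + 0 + 0.236 + 0.0656 + 0.01 + 0 = 0.3116
Σ x·lx·mx = 0.7088; T = 0.7088/0.3116 = 2.27471…
r ≈ ln(R0)/T = ln(0.3116)/2.27471… = -0.51261… → -0.513

-0.513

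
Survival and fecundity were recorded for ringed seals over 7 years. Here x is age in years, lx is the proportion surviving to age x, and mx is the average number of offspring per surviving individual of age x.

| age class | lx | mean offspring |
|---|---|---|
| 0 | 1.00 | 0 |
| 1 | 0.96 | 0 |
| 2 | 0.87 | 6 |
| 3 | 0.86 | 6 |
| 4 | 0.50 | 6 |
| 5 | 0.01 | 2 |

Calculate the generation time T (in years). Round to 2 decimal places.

2.84

lx·mx: 0, 0, 5.22, 5.16, 3, 0.02 → R0 = 13.4
x·lx·mx: 0, 0, 10.44, 15.48, 12, 0.1 → Σ = 38.02
T = 38.02 / 13.4 = 2.837313… → 2.84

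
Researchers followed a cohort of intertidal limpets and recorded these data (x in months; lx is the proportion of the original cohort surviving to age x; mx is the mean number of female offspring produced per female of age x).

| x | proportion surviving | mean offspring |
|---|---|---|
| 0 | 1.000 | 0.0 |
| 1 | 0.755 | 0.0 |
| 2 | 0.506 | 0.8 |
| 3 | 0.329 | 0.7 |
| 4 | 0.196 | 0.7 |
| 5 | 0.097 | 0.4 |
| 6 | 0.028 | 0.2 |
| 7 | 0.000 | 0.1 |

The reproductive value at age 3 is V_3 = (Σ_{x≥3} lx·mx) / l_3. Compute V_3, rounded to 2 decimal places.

1.25

lx·mx for x ≥ 3: 0.2303, 0.1372, 0.0388, 0.0056, 0 → sum = 0.4119
V_3 = 0.4119 / l_3 = 0.4119 / 0.329 = 1.251976… → 1.25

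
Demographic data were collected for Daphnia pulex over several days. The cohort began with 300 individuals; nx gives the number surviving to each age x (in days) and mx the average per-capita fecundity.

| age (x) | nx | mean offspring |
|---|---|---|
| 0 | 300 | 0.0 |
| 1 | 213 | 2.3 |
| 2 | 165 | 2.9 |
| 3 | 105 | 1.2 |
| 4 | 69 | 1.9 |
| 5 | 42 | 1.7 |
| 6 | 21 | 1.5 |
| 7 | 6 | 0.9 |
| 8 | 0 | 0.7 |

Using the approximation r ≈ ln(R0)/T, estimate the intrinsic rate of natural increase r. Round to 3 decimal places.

lx = nx/n0 = nx/300: 1, 0.71, 0.55, 0.35, 0.23, 0.14, 0.07, 0.02, 0
R0 = Σ lx·mx = 0 + 1.633 + 1.595 + 0.42 + 0.437 + 0.238 + 0.105 + 0.018 + 0 = 4.446
Σ x·lx·mx = 9.777; T = 9.777/4.446 = 2.19906…
r ≈ ln(R0)/T = ln(4.446)/2.19906… = 0.67848… → 0.678

0.678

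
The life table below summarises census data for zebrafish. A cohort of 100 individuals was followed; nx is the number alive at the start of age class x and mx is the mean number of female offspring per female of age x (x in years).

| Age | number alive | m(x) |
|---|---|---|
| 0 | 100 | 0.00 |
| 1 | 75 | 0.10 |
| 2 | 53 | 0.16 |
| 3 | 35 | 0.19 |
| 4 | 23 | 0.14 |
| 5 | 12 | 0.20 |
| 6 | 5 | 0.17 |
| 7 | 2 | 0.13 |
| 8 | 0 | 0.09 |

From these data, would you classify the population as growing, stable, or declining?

lx = nx/n0 = nx/100: 1, 0.75, 0.53, 0.35, 0.23, 0.12, 0.05, 0.02, 0
R0 = Σ lx·mx = 0 + 0.075 + 0.0848 + 0.0665 + 0.0322 + 0.024 + 0.0085 + 0.0026 + 0 = 0.2936
R0 < 1, so the population is declining.

declining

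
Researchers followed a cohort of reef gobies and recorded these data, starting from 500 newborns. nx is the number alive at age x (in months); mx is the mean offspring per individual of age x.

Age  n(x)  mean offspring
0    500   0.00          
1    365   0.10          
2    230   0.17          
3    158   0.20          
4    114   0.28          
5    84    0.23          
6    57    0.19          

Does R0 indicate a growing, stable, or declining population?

lx = nx/n0 = nx/500: 1, 0.73, 0.46, 0.316, 0.228, 0.168, 0.114
R0 = Σ lx·mx = 0 + 0.073 + 0.0782 + 0.0632 + 0.06384 + 0.03864 + 0.02166 = 0.33854
R0 < 1, so the population is declining.

declining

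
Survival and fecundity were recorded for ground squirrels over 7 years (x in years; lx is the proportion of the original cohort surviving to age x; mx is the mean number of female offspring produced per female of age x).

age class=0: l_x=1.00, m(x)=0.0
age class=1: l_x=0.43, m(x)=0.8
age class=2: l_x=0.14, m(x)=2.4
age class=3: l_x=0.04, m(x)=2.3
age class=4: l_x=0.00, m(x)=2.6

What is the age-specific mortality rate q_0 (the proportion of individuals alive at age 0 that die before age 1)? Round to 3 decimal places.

0.570

q_0 = (l_0 − l_1) / l_0 = (1 − 0.43) / 1
     = 0.57 / 1 = 0.57 → 0.570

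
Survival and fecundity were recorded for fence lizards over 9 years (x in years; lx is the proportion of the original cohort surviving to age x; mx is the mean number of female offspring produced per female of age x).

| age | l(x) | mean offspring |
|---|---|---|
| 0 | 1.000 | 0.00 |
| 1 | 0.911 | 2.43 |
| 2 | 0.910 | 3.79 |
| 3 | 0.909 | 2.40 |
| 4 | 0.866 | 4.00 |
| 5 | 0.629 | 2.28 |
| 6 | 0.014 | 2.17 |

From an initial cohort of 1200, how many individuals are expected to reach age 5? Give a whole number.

Expected survivors = N0 · l_5 = 1200 × 0.629 = 754.8 → 755

755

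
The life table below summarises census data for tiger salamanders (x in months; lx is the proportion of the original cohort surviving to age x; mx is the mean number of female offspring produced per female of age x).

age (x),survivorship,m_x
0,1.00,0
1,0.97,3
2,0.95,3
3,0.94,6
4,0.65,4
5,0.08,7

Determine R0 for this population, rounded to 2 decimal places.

14.56

lx·mx by age: 0, 2.91, 2.85, 5.64, 2.6, 0.56
R0 = Σ lx·mx = 14.56 → 14.56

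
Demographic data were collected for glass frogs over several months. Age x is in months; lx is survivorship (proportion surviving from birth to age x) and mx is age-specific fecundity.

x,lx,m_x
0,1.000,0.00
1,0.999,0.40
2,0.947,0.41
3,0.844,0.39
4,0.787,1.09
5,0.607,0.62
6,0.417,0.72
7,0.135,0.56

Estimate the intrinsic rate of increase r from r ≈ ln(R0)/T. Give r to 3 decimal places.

R0 = Σ lx·mx = 0 + 0.3996 + 0.38827 + 0.32916 + 0.85783 + 0.37634 + 0.30024 + 0.0756 = 2.72704
Σ x·lx·mx = 9.80728; T = 9.80728/2.72704 = 3.59631…
r ≈ ln(R0)/T = ln(2.72704)/3.59631… = 0.27896… → 0.279

0.279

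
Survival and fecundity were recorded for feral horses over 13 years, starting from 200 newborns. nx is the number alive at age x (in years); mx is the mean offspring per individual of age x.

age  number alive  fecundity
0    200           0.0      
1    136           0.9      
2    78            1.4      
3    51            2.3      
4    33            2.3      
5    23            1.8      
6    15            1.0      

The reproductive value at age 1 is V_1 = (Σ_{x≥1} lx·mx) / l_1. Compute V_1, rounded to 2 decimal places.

lx = nx/n0 = nx/200: 1, 0.68, 0.39, 0.255, 0.165, 0.115, 0.075
lx·mx for x ≥ 1: 0.612, 0.546, 0.5865, 0.3795, 0.207, 0.075 → sum = 2.406
V_1 = 2.406 / l_1 = 2.406 / 0.68 = 3.538235… → 3.54

3.54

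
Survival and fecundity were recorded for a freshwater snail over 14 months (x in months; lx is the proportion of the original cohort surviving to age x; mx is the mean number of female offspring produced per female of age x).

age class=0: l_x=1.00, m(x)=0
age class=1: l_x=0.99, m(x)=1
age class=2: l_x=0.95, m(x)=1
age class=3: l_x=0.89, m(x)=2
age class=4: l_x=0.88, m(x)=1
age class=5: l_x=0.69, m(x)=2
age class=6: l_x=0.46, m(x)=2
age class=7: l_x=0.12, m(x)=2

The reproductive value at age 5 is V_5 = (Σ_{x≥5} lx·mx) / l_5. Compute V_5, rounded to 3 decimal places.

3.681

lx·mx for x ≥ 5: 1.38, 0.92, 0.24 → sum = 2.54
V_5 = 2.54 / l_5 = 2.54 / 0.69 = 3.681159… → 3.681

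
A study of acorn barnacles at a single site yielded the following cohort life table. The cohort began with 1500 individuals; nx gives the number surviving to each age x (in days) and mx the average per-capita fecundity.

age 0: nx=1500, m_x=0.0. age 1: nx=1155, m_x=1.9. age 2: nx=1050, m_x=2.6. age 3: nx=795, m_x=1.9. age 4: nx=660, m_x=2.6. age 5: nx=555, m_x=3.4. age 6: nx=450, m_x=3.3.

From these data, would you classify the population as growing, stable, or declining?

growing

lx = nx/n0 = nx/1500: 1, 0.77, 0.7, 0.53, 0.44, 0.37, 0.3
R0 = Σ lx·mx = 0 + 1.463 + 1.82 + 1.007 + 1.144 + 1.258 + 0.99 = 7.682
R0 > 1, so the population is growing.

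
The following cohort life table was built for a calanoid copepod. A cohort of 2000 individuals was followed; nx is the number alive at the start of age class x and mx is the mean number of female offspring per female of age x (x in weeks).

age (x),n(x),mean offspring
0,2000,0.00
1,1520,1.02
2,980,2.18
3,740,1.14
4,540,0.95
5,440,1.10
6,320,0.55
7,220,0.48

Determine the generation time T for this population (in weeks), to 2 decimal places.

lx = nx/n0 = nx/2000: 1, 0.76, 0.49, 0.37, 0.27, 0.22, 0.16, 0.11
lx·mx: 0, 0.7752, 1.0682, 0.4218, 0.2565, 0.242, 0.088, 0.0528 → R0 = 2.9045
x·lx·mx: 0, 0.7752, 2.1364, 1.2654, 1.026, 1.21, 0.528, 0.3696 → Σ = 7.3106
T = 7.3106 / 2.9045 = 2.516991… → 2.52

2.52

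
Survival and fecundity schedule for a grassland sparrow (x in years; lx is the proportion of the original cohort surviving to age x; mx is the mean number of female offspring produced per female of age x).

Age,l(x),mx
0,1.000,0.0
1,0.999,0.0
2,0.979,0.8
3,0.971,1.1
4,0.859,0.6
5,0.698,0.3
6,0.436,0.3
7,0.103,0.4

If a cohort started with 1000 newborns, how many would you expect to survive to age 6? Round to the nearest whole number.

Expected survivors = N0 · l_6 = 1000 × 0.436 = 436 → 436

436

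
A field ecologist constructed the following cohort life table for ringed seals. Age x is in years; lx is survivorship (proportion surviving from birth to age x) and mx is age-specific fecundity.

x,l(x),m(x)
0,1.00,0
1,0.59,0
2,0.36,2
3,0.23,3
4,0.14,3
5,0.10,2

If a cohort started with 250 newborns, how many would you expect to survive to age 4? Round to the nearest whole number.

35

Expected survivors = N0 · l_4 = 250 × 0.14 = 35 → 35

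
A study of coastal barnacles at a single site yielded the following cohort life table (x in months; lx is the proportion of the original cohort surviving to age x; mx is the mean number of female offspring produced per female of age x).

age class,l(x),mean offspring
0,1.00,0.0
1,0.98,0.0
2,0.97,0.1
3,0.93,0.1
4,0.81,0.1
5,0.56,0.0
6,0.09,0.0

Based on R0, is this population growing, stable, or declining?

declining

R0 = Σ lx·mx = 0 + 0 + 0.097 + 0.093 + 0.081 + 0 + 0 = 0.271
R0 < 1, so the population is declining.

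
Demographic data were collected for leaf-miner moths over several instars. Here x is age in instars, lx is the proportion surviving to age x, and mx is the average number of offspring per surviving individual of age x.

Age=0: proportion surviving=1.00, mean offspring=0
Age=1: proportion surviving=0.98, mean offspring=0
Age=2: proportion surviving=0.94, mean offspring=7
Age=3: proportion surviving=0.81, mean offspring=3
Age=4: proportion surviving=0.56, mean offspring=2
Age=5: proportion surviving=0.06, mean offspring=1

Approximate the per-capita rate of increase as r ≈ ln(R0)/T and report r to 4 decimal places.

R0 = Σ lx·mx = 0 + 0 + 6.58 + 2.43 + 1.12 + 0.06 = 10.19
Σ x·lx·mx = 25.23; T = 25.23/10.19 = 2.47596…
r ≈ ln(R0)/T = ln(10.19)/2.47596… = 0.93758… → 0.9376

0.9376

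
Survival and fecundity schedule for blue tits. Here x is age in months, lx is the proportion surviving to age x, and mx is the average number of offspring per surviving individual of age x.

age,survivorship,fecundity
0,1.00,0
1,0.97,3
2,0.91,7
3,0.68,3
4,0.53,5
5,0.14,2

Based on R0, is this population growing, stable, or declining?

growing

R0 = Σ lx·mx = 0 + 2.91 + 6.37 + 2.04 + 2.65 + 0.28 = 14.25
R0 > 1, so the population is growing.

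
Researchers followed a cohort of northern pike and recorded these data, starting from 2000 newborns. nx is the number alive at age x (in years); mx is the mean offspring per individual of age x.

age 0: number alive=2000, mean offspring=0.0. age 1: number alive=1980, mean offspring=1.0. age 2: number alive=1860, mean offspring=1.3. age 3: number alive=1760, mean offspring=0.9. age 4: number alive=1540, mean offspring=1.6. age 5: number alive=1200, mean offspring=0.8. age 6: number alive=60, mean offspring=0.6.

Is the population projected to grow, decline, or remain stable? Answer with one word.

lx = nx/n0 = nx/2000: 1, 0.99, 0.93, 0.88, 0.77, 0.6, 0.03
R0 = Σ lx·mx = 0 + 0.99 + 1.209 + 0.792 + 1.232 + 0.48 + 0.018 = 4.721
R0 > 1, so the population is growing.

growing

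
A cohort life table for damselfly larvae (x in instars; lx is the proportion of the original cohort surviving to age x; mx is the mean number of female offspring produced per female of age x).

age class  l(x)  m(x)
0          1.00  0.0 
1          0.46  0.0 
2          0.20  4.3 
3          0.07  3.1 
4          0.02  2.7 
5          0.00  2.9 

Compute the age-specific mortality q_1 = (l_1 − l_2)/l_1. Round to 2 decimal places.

0.57

q_1 = (l_1 − l_2) / l_1 = (0.46 − 0.2) / 0.46
     = 0.26 / 0.46 = 0.565217… → 0.57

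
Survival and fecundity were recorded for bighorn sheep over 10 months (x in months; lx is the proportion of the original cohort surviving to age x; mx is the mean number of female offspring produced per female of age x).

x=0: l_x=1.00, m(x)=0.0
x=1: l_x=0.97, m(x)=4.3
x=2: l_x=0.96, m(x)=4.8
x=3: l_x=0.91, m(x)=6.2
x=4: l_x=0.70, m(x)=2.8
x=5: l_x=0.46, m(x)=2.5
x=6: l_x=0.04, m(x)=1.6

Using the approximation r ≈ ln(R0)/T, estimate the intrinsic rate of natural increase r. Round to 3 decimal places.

1.139

R0 = Σ lx·mx = 0 + 4.171 + 4.608 + 5.642 + 1.96 + 1.15 + 0.064 = 17.595
Σ x·lx·mx = 44.287; T = 44.287/17.595 = 2.51702…
r ≈ ln(R0)/T = ln(17.595)/2.51702… = 1.13929… → 1.139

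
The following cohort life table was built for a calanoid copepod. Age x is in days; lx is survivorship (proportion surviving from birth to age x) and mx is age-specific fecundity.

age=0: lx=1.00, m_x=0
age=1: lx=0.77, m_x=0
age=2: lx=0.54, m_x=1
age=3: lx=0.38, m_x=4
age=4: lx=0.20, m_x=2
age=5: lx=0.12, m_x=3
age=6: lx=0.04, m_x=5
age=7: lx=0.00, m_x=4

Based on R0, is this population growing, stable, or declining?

growing

R0 = Σ lx·mx = 0 + 0 + 0.54 + 1.52 + 0.4 + 0.36 + 0.2 + 0 = 3.02
R0 > 1, so the population is growing.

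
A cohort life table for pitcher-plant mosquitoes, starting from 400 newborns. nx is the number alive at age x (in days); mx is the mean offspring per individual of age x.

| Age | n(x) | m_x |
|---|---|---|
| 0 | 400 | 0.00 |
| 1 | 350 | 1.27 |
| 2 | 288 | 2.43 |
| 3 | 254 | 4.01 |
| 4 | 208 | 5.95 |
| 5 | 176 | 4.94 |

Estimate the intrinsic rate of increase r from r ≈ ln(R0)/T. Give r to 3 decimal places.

0.712

lx = nx/n0 = nx/400: 1, 0.875, 0.72, 0.635, 0.52, 0.44
R0 = Σ lx·mx = 0 + 1.11125 + 1.7496 + 2.54635 + 3.094 + 2.1736 = 10.6748
Σ x·lx·mx = 35.4935; T = 35.4935/10.6748 = 3.32498…
r ≈ ln(R0)/T = ln(10.6748)/3.32498… = 0.71215… → 0.712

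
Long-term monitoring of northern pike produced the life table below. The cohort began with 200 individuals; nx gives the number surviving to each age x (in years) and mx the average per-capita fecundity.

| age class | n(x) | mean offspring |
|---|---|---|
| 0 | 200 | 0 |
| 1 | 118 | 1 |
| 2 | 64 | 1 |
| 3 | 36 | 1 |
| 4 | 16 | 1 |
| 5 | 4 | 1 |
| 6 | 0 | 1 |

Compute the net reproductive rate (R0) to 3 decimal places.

1.190

lx = nx/n0 = nx/200: 1, 0.59, 0.32, 0.18, 0.08, 0.02, 0
lx·mx by age: 0, 0.59, 0.32, 0.18, 0.08, 0.02, 0
R0 = Σ lx·mx = 1.19 → 1.190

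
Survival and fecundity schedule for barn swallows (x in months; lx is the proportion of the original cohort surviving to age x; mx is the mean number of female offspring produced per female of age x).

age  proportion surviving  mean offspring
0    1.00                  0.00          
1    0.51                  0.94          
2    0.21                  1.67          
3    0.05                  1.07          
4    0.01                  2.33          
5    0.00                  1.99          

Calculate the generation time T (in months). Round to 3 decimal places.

1.582

lx·mx: 0, 0.4794, 0.3507, 0.0535, 0.0233, 0 → R0 = 0.9069
x·lx·mx: 0, 0.4794, 0.7014, 0.1605, 0.0932, 0 → Σ = 1.4345
T = 1.4345 / 0.9069 = 1.581762… → 1.582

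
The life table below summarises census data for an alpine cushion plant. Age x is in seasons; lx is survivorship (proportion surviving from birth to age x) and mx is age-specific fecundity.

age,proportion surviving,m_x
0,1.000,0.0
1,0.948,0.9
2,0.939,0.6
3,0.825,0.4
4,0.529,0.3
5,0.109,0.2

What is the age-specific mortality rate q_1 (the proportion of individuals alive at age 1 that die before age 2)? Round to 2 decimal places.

q_1 = (l_1 − l_2) / l_1 = (0.948 − 0.939) / 0.948
     = 0.009 / 0.948 = 0.009494… → 0.01

0.01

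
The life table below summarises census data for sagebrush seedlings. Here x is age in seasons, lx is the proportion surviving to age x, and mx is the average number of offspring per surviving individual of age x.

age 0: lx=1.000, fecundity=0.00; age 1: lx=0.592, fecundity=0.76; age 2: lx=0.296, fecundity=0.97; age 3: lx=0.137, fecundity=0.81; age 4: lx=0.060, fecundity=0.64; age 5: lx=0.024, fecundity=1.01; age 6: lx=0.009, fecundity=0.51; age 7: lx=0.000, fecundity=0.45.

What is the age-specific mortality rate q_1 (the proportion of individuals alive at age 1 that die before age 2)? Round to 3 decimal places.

0.500

q_1 = (l_1 − l_2) / l_1 = (0.592 − 0.296) / 0.592
     = 0.296 / 0.592 = 0.5 → 0.500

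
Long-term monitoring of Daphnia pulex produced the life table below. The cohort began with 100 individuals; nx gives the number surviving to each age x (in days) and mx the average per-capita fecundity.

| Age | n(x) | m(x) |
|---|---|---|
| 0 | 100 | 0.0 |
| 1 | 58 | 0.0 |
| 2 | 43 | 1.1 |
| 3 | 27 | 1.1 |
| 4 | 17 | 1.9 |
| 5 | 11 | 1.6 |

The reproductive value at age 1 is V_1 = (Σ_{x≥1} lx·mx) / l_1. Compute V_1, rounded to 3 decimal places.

2.188

lx = nx/n0 = nx/100: 1, 0.58, 0.43, 0.27, 0.17, 0.11
lx·mx for x ≥ 1: 0, 0.473, 0.297, 0.323, 0.176 → sum = 1.269
V_1 = 1.269 / l_1 = 1.269 / 0.58 = 2.187931… → 2.188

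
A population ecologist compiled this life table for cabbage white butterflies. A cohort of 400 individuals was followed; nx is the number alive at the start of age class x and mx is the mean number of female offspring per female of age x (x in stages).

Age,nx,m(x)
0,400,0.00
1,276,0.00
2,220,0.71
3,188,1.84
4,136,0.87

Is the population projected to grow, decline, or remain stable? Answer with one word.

growing

lx = nx/n0 = nx/400: 1, 0.69, 0.55, 0.47, 0.34
R0 = Σ lx·mx = 0 + 0 + 0.3905 + 0.8648 + 0.2958 = 1.5511
R0 > 1, so the population is growing.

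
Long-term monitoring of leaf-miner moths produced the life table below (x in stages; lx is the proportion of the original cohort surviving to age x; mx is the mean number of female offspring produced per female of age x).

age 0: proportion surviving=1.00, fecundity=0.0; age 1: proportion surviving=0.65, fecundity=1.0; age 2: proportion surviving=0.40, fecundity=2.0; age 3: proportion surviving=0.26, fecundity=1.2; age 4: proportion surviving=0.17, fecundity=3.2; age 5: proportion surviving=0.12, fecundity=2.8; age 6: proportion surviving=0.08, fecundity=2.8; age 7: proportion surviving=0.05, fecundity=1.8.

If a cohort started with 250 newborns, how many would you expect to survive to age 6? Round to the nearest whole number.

Expected survivors = N0 · l_6 = 250 × 0.08 = 20 → 20

20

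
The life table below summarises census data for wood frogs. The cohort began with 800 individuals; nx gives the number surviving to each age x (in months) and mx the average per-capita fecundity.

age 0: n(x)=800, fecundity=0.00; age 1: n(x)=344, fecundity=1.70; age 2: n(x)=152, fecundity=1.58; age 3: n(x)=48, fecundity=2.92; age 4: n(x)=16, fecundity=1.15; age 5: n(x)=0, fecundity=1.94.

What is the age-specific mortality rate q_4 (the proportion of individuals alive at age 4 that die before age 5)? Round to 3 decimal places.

lx = nx/n0 = nx/800: 1, 0.43, 0.19, 0.06, 0.02, 0
q_4 = (l_4 − l_5) / l_4 = (0.02 − 0) / 0.02
     = 0.02 / 0.02 = 1 → 1.000

1.000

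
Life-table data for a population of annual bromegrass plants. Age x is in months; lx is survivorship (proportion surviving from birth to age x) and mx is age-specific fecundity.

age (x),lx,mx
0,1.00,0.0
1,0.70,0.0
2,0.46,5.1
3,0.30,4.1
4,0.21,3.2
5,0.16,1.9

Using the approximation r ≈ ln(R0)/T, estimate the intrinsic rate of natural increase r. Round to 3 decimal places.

0.548

R0 = Σ lx·mx = 0 + 0 + 2.346 + 1.23 + 0.672 + 0.304 = 4.552
Σ x·lx·mx = 12.59; T = 12.59/4.552 = 2.76582…
r ≈ ln(R0)/T = ln(4.552)/2.76582… = 0.54796… → 0.548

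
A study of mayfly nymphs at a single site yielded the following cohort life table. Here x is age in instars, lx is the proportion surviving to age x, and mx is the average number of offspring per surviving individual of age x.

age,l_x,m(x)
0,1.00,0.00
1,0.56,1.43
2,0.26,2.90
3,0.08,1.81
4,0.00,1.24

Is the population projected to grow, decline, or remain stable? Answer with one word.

R0 = Σ lx·mx = 0 + 0.8008 + 0.754 + 0.1448 + 0 = 1.6996
R0 > 1, so the population is growing.

growing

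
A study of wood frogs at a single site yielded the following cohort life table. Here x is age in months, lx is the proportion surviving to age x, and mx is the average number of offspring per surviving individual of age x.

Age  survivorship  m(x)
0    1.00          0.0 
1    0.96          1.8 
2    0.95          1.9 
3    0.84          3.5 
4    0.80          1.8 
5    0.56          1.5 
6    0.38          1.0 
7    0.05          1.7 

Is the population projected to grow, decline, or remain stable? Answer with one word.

growing

R0 = Σ lx·mx = 0 + 1.728 + 1.805 + 2.94 + 1.44 + 0.84 + 0.38 + 0.085 = 9.218
R0 > 1, so the population is growing.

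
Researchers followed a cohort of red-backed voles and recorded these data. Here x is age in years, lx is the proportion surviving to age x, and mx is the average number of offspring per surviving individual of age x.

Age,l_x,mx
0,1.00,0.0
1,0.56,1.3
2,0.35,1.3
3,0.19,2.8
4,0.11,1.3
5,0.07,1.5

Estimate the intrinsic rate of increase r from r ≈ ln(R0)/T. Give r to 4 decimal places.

0.3057

R0 = Σ lx·mx = 0 + 0.728 + 0.455 + 0.532 + 0.143 + 0.105 = 1.963
Σ x·lx·mx = 4.331; T = 4.331/1.963 = 2.20632…
r ≈ ln(R0)/T = ln(1.963)/2.20632… = 0.305701… → 0.3057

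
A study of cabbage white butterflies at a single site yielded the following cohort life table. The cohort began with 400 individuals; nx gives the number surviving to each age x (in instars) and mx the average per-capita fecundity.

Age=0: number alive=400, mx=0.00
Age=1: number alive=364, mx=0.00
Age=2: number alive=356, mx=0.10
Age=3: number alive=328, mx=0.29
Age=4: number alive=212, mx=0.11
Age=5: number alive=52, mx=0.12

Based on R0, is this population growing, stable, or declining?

declining

lx = nx/n0 = nx/400: 1, 0.91, 0.89, 0.82, 0.53, 0.13
R0 = Σ lx·mx = 0 + 0 + 0.089 + 0.2378 + 0.0583 + 0.0156 = 0.4007
R0 < 1, so the population is declining.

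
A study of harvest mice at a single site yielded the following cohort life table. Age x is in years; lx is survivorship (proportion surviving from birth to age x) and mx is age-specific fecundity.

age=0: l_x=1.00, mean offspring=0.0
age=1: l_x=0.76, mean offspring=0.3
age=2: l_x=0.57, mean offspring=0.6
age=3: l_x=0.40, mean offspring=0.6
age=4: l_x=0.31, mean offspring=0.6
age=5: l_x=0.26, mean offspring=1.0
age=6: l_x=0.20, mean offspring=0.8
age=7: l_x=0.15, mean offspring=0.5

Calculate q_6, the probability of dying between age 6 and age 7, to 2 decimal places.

q_6 = (l_6 − l_7) / l_6 = (0.2 − 0.15) / 0.2
     = 0.05 / 0.2 = 0.25 → 0.25

0.25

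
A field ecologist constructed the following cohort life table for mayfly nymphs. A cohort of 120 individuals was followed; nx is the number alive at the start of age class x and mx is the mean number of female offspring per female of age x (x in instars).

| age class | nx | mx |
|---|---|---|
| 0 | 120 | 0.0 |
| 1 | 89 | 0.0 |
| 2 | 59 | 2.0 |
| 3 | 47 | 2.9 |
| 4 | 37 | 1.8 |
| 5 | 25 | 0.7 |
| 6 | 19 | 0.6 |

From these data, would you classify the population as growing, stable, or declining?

lx = nx/n0 = nx/120: 1, 0.74167…, 0.49167…, 0.39167…, 0.30833…, 0.20833…, 0.15833…
R0 = Σ lx·mx = 0 + 0 + 0.983333… + 1.135833… + 0.555… + 0.145833… + 0.095… = 2.915…
R0 > 1, so the population is growing.

growing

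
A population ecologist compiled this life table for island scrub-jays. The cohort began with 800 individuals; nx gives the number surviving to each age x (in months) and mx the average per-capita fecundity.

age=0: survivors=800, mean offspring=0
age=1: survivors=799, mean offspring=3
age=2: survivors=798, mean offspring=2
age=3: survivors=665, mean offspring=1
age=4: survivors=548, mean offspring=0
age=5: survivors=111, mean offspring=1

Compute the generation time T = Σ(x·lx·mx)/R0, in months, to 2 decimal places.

lx = nx/n0 = nx/800: 1, 0.99875, 0.9975, 0.83125, 0.685, 0.13875
lx·mx: 0, 2.99625, 1.995, 0.83125, 0, 0.13875 → R0 = 5.96125
x·lx·mx: 0, 2.99625, 3.99, 2.49375, 0, 0.69375 → Σ = 10.17375
T = 10.17375 / 5.96125 = 1.706647… → 1.71

1.71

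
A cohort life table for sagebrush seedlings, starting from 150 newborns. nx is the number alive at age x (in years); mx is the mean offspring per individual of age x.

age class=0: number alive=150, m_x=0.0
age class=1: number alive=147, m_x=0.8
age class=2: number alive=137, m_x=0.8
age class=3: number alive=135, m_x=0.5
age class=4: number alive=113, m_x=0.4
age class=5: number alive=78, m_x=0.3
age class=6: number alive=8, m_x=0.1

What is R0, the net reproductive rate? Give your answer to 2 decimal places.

lx = nx/n0 = nx/150: 1, 0.98, 0.91333…, 0.9, 0.75333…, 0.52, 0.05333…
lx·mx by age: 0, 0.784, 0.730667…, 0.45, 0.301333…, 0.156, 0.005333…
R0 = Σ lx·mx = 2.427333… → 2.43

2.43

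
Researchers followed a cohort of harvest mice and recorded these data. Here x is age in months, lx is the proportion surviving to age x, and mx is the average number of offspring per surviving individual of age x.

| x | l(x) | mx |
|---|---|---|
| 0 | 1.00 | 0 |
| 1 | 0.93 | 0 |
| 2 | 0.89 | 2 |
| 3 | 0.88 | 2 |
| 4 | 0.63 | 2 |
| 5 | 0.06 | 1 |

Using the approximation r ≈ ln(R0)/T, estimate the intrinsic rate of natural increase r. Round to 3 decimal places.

R0 = Σ lx·mx = 0 + 0 + 1.78 + 1.76 + 1.26 + 0.06 = 4.86
Σ x·lx·mx = 14.18; T = 14.18/4.86 = 2.9177…
r ≈ ln(R0)/T = ln(4.86)/2.9177… = 0.54188… → 0.542

0.542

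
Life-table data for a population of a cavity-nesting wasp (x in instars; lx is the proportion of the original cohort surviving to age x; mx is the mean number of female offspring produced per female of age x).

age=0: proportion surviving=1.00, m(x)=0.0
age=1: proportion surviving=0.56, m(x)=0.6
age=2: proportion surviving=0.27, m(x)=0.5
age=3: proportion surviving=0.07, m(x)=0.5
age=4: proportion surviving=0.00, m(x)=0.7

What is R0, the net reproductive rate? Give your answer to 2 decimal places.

lx·mx by age: 0, 0.336, 0.135, 0.035, 0
R0 = Σ lx·mx = 0.506 → 0.51

0.51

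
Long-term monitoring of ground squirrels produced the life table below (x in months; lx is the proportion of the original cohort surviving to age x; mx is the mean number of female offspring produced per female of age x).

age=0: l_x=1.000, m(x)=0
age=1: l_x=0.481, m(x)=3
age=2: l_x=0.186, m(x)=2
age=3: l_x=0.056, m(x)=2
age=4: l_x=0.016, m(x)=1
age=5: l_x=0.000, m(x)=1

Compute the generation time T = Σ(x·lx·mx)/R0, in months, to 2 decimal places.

lx·mx: 0, 1.443, 0.372, 0.112, 0.016, 0 → R0 = 1.943
x·lx·mx: 0, 1.443, 0.744, 0.336, 0.064, 0 → Σ = 2.587
T = 2.587 / 1.943 = 1.331446… → 1.33

1.33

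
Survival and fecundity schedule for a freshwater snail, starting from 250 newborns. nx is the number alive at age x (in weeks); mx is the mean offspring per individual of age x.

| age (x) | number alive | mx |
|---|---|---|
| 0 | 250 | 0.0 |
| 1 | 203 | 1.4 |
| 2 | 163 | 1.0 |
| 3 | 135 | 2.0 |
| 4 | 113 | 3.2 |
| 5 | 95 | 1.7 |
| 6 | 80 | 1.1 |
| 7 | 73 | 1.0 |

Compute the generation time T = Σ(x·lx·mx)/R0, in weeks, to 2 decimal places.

3.36

lx = nx/n0 = nx/250: 1, 0.812, 0.652, 0.54, 0.452, 0.38, 0.32, 0.292
lx·mx: 0, 1.1368, 0.652, 1.08, 1.4464, 0.646, 0.352, 0.292 → R0 = 5.6052
x·lx·mx: 0, 1.1368, 1.304, 3.24, 5.7856, 3.23, 2.112, 2.044 → Σ = 18.8524
T = 18.8524 / 5.6052 = 3.363377… → 3.36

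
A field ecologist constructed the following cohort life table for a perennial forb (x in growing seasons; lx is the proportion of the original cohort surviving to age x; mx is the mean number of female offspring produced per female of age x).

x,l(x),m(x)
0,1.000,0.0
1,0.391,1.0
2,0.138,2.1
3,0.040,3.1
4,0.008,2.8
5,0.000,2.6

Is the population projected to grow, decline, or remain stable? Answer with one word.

declining

R0 = Σ lx·mx = 0 + 0.391 + 0.2898 + 0.124 + 0.0224 + 0 = 0.8272
R0 < 1, so the population is declining.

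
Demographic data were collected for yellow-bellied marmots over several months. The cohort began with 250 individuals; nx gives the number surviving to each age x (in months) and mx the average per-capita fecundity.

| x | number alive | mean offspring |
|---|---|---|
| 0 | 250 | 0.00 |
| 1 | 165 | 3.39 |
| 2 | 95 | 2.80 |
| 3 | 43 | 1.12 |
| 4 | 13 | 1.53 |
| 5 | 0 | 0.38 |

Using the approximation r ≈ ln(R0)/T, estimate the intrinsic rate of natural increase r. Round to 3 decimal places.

0.865

lx = nx/n0 = nx/250: 1, 0.66, 0.38, 0.172, 0.052, 0
R0 = Σ lx·mx = 0 + 2.2374 + 1.064 + 0.19264 + 0.07956 + 0 = 3.5736
Σ x·lx·mx = 5.26156; T = 5.26156/3.5736 = 1.47234…
r ≈ ln(R0)/T = ln(3.5736)/1.47234… = 0.865… → 0.865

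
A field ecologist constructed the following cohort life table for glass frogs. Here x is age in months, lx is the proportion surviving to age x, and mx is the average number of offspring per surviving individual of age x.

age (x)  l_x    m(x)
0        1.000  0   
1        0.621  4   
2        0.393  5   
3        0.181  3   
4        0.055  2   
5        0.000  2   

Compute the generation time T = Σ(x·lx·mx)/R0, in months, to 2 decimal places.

1.66

lx·mx: 0, 2.484, 1.965, 0.543, 0.11, 0 → R0 = 5.102
x·lx·mx: 0, 2.484, 3.93, 1.629, 0.44, 0 → Σ = 8.483
T = 8.483 / 5.102 = 1.662681… → 1.66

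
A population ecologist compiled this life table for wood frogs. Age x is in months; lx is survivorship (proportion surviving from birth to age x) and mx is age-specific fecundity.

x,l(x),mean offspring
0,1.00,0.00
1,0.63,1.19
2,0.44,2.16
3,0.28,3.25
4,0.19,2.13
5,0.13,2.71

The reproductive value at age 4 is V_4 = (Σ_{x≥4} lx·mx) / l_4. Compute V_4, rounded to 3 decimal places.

lx·mx for x ≥ 4: 0.4047, 0.3523 → sum = 0.757
V_4 = 0.757 / l_4 = 0.757 / 0.19 = 3.984211… → 3.984

3.984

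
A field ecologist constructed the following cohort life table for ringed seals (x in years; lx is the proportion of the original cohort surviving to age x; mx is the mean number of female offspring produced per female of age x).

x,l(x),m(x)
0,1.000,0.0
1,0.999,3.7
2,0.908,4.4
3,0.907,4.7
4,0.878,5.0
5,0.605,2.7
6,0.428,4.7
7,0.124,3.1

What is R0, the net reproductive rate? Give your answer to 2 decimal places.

lx·mx by age: 0, 3.6963, 3.9952, 4.2629, 4.39, 1.6335, 2.0116, 0.3844
R0 = Σ lx·mx = 20.3739 → 20.37

20.37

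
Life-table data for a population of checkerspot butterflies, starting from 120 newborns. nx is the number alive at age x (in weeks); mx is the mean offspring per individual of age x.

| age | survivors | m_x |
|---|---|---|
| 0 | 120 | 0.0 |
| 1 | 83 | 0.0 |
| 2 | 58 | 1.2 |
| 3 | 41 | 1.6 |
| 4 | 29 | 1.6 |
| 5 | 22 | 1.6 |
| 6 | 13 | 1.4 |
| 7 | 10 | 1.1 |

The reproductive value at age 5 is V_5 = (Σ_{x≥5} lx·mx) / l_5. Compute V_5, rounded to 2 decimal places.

2.93

lx = nx/n0 = nx/120: 1, 0.69167…, 0.48333…, 0.34167…, 0.24167…, 0.18333…, 0.10833…, 0.08333…
lx·mx for x ≥ 5: 0.293333…, 0.151667…, 0.091667… → sum = 0.536667…
V_5 = 0.536667… / l_5 = 0.536667… / 0.183333… = 2.927273… → 2.93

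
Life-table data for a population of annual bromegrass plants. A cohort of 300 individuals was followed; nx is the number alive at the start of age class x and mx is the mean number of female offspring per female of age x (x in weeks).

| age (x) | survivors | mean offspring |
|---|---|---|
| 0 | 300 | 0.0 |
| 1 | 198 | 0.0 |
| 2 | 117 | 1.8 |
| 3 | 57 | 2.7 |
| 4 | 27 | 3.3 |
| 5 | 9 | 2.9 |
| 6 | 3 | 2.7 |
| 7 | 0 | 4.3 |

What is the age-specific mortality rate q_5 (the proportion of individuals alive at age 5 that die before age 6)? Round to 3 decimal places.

0.667

lx = nx/n0 = nx/300: 1, 0.66, 0.39, 0.19, 0.09, 0.03, 0.01, 0
q_5 = (l_5 − l_6) / l_5 = (0.03 − 0.01) / 0.03
     = 0.02 / 0.03 = 0.666667… → 0.667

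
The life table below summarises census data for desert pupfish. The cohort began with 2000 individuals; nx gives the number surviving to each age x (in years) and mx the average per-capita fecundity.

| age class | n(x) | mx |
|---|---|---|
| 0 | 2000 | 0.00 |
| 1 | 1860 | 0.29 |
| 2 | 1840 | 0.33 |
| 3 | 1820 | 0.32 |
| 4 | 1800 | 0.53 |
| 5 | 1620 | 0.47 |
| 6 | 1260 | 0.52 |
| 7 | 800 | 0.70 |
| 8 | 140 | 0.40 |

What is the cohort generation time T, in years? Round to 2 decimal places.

4.12

lx = nx/n0 = nx/2000: 1, 0.93, 0.92, 0.91, 0.9, 0.81, 0.63, 0.4, 0.07
lx·mx: 0, 0.2697, 0.3036, 0.2912, 0.477, 0.3807, 0.3276, 0.28, 0.028 → R0 = 2.3578
x·lx·mx: 0, 0.2697, 0.6072, 0.8736, 1.908, 1.9035, 1.9656, 1.96, 0.224 → Σ = 9.7116
T = 9.7116 / 2.3578 = 4.118924… → 4.12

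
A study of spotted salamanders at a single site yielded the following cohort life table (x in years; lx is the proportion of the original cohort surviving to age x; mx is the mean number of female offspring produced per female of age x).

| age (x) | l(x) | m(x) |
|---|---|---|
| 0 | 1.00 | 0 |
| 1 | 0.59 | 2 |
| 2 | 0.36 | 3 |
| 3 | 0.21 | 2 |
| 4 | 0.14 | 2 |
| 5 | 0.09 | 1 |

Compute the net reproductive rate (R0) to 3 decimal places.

lx·mx by age: 0, 1.18, 1.08, 0.42, 0.28, 0.09
R0 = Σ lx·mx = 3.05 → 3.050

3.050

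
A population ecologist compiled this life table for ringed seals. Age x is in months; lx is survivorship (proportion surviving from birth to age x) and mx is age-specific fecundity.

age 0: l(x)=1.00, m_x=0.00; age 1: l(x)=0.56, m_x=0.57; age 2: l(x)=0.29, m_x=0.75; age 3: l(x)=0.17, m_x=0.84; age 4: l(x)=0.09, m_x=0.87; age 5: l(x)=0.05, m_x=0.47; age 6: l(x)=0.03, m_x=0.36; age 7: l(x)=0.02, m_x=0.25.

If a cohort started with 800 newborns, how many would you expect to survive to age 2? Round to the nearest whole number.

232

Expected survivors = N0 · l_2 = 800 × 0.29 = 232 → 232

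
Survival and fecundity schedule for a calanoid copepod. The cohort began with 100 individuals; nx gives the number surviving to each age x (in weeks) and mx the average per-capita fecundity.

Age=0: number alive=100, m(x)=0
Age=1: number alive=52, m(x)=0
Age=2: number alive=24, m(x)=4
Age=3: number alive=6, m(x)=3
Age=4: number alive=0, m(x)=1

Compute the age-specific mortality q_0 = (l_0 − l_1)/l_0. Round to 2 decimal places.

lx = nx/n0 = nx/100: 1, 0.52, 0.24, 0.06, 0
q_0 = (l_0 − l_1) / l_0 = (1 − 0.52) / 1
     = 0.48 / 1 = 0.48 → 0.48

0.48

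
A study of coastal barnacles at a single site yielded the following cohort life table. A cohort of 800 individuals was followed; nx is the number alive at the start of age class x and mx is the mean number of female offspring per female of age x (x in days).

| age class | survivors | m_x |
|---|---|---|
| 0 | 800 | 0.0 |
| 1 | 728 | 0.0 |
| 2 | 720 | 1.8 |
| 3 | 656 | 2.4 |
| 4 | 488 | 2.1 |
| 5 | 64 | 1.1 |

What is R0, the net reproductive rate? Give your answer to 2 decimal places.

4.96

lx = nx/n0 = nx/800: 1, 0.91, 0.9, 0.82, 0.61, 0.08
lx·mx by age: 0, 0, 1.62, 1.968, 1.281, 0.088
R0 = Σ lx·mx = 4.957 → 4.96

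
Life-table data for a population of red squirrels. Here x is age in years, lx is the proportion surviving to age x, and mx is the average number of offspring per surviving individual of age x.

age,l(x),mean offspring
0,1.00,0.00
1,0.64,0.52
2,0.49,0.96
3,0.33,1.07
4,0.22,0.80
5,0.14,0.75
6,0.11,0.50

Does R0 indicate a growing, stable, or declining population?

growing

R0 = Σ lx·mx = 0 + 0.3328 + 0.4704 + 0.3531 + 0.176 + 0.105 + 0.055 = 1.4923
R0 > 1, so the population is growing.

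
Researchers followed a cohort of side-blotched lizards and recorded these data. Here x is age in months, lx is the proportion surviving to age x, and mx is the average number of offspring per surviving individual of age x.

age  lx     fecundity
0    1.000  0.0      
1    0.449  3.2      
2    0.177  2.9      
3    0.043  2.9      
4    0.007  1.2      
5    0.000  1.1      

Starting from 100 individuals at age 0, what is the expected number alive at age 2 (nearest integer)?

18

Expected survivors = N0 · l_2 = 100 × 0.177 = 17.7 → 18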